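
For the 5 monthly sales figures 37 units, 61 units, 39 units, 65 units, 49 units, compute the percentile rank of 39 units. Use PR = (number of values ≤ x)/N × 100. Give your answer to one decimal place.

40.0

N = 5.
Strictly below 39: 1. Equal to 39: 1.
PR = 2/5 × 100 = 40.0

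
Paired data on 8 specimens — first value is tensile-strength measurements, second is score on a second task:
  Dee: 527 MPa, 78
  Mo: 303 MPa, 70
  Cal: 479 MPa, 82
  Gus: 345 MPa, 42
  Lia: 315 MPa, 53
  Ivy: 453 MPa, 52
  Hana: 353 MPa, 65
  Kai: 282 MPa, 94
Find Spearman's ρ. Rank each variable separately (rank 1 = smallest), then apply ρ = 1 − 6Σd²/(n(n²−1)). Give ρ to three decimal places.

Ranks of variable 1: 8, 2, 7, 4, 3, 6, 5, 1
Ranks of variable 2: 6, 5, 7, 1, 3, 2, 4, 8
d = r₁ − r₂: 2, -3, 0, 3, 0, 4, 1, -7
d²: 4, 9, 0, 9, 0, 16, 1, 49; Σd² = 88
ρ = 1 − 6·88/(8·63) = 1 − 528/504 = -0.048

-0.048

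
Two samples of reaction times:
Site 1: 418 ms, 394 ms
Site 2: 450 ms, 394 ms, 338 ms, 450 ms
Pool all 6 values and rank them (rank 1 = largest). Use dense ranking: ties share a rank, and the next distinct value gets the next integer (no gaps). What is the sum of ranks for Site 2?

9

Sorted (descending): 450, 450, 418, 394, 394, 338
The 2 values of 450 share dense rank 1.
The 2 values of 394 share dense rank 3.
Remaining distinct values take the next consecutive integers.
Site 2 values → pooled ranks: 450→1, 394→3, 338→4, 450→1
Rank sum = 1 + 3 + 4 + 1 = 9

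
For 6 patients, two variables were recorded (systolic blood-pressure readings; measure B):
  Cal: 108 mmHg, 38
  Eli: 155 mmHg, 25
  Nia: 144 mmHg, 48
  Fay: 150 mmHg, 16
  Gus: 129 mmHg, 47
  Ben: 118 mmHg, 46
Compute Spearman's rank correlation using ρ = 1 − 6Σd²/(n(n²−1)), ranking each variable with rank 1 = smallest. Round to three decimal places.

Ranks of variable 1: 1, 6, 4, 5, 3, 2
Ranks of variable 2: 3, 2, 6, 1, 5, 4
d = r₁ − r₂: -2, 4, -2, 4, -2, -2
d²: 4, 16, 4, 16, 4, 4; Σd² = 48
ρ = 1 − 6·48/(6·35) = 1 − 288/210 = -0.371

-0.371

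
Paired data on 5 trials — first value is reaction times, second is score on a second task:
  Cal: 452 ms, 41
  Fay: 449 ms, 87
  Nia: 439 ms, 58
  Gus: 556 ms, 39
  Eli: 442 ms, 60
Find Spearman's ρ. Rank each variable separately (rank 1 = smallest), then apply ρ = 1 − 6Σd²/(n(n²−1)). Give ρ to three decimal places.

Ranks of variable 1: 4, 3, 1, 5, 2
Ranks of variable 2: 2, 5, 3, 1, 4
d = r₁ − r₂: 2, -2, -2, 4, -2
d²: 4, 4, 4, 16, 4; Σd² = 32
ρ = 1 − 6·32/(5·24) = 1 − 192/120 = -0.600

-0.600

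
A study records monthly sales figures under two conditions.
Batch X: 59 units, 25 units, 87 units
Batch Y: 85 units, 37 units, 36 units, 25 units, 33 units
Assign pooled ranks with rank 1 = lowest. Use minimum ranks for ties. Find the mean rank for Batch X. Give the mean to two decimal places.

5.00

Sorted (ascending): 25, 25, 33, 36, 37, 59, 85, 87
The 2 values of 25 occupy positions 1–2 → each gets rank 1.
Batch X values → pooled ranks: 59→6, 25→1, 87→8
Mean rank = (6 + 1 + 8) / 3 = 5.00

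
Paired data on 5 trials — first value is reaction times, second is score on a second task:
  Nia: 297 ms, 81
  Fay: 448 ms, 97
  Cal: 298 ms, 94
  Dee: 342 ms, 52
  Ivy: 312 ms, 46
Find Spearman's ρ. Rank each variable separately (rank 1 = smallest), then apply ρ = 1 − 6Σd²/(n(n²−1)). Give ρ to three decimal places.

0.200

Ranks of variable 1: 1, 5, 2, 4, 3
Ranks of variable 2: 3, 5, 4, 2, 1
d = r₁ − r₂: -2, 0, -2, 2, 2
d²: 4, 0, 4, 4, 4; Σd² = 16
ρ = 1 − 6·16/(5·24) = 1 − 96/120 = 0.200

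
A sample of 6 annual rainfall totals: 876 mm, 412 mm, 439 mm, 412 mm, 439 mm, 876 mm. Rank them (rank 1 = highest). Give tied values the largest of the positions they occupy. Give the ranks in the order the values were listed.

Sorted (descending): 876, 876, 439, 439, 412, 412
The 2 values of 876 occupy positions 1–2 → each gets rank 2.
The 2 values of 439 occupy positions 3–4 → each gets rank 4.
The 2 values of 412 occupy positions 5–6 → each gets rank 6.

2, 6, 4, 6, 4, 2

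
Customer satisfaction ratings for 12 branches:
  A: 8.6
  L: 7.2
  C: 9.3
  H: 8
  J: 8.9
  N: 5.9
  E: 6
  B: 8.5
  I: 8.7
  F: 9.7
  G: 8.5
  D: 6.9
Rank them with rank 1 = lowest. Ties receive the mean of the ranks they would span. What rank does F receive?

Sorted (ascending): 5.9, 6, 6.9, 7.2, 8, 8.5, 8.5, 8.6, 8.7, 8.9, 9.3, 9.7
The 2 values of 8.5 occupy positions 6–7 → average rank (6+7)/2 = 6.5.
F has value 9.7 → rank 12.

12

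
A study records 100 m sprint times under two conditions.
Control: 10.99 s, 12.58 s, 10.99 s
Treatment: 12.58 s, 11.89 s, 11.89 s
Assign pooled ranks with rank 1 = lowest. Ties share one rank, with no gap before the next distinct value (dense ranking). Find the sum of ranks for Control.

Sorted (ascending): 10.99, 10.99, 11.89, 11.89, 12.58, 12.58
The 2 values of 10.99 share dense rank 1.
The 2 values of 11.89 share dense rank 2.
The 2 values of 12.58 share dense rank 3.
Control values → pooled ranks: 10.99→1, 12.58→3, 10.99→1
Rank sum = 1 + 3 + 1 = 5

5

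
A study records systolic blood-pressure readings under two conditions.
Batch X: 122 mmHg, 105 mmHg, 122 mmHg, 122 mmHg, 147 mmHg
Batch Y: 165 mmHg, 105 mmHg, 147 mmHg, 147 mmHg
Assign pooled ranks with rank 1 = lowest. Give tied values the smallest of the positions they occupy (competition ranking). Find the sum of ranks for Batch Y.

Sorted (ascending): 105, 105, 122, 122, 122, 147, 147, 147, 165
The 2 values of 105 occupy positions 1–2 → each gets rank 1.
The 3 values of 122 occupy positions 3–5 → each gets rank 3.
The 3 values of 147 occupy positions 6–8 → each gets rank 6.
Batch Y values → pooled ranks: 165→9, 105→1, 147→6, 147→6
Rank sum = 9 + 1 + 6 + 6 = 22

22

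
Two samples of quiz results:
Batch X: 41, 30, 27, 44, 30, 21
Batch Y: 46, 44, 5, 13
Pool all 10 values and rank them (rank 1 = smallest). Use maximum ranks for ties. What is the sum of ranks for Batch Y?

Sorted (ascending): 5, 13, 21, 27, 30, 30, 41, 44, 44, 46
The 2 values of 30 occupy positions 5–6 → each gets rank 6.
The 2 values of 44 occupy positions 8–9 → each gets rank 9.
Batch Y values → pooled ranks: 46→10, 44→9, 5→1, 13→2
Rank sum = 10 + 9 + 1 + 2 = 22

22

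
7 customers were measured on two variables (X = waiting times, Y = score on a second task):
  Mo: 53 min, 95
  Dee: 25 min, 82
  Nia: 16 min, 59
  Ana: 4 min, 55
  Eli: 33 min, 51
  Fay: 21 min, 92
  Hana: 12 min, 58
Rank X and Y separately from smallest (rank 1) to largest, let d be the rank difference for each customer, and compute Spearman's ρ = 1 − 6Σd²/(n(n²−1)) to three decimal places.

Ranks of variable 1: 7, 5, 3, 1, 6, 4, 2
Ranks of variable 2: 7, 5, 4, 2, 1, 6, 3
d = r₁ − r₂: 0, 0, -1, -1, 5, -2, -1
d²: 0, 0, 1, 1, 25, 4, 1; Σd² = 32
ρ = 1 − 6·32/(7·48) = 1 − 192/336 = 0.429

0.429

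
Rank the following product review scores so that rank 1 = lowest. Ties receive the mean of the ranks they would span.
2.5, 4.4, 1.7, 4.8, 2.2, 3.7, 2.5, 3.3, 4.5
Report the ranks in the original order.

Sorted (ascending): 1.7, 2.2, 2.5, 2.5, 3.3, 3.7, 4.4, 4.5, 4.8
The 2 values of 2.5 occupy positions 3–4 → average rank (3+4)/2 = 3.5.

3.5, 7, 1, 9, 2, 6, 3.5, 5, 8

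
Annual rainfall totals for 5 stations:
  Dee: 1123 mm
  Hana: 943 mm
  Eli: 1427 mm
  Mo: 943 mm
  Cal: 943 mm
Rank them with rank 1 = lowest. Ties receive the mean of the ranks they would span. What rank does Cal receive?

2

Sorted (ascending): 943, 943, 943, 1123, 1427
The 3 values of 943 occupy positions 1–3 → average rank 2.
Cal has value 943 mm → rank 2.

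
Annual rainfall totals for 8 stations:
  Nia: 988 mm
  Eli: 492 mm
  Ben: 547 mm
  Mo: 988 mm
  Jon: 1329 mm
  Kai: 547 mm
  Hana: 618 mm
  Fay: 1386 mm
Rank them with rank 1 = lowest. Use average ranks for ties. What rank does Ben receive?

Sorted (ascending): 492, 547, 547, 618, 988, 988, 1329, 1386
The 2 values of 547 occupy positions 2–3 → average rank (2+3)/2 = 2.5.
The 2 values of 988 occupy positions 5–6 → average rank (5+6)/2 = 5.5.
Ben has value 547 mm → rank 2.5.

2.5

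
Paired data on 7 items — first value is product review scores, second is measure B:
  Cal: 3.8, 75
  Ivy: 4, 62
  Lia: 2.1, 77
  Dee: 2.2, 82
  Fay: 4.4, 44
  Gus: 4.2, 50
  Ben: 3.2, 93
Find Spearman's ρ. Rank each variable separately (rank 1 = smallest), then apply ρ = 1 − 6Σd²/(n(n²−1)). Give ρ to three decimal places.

Ranks of variable 1: 4, 5, 1, 2, 7, 6, 3
Ranks of variable 2: 4, 3, 5, 6, 1, 2, 7
d = r₁ − r₂: 0, 2, -4, -4, 6, 4, -4
d²: 0, 4, 16, 16, 36, 16, 16; Σd² = 104
ρ = 1 − 6·104/(7·48) = 1 − 624/336 = -0.857

-0.857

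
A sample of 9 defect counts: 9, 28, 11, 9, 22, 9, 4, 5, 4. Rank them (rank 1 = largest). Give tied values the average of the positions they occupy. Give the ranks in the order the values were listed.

Sorted (descending): 28, 22, 11, 9, 9, 9, 5, 4, 4
The 3 values of 9 occupy positions 4–6 → average rank 5.
The 2 values of 4 occupy positions 8–9 → average rank (8+9)/2 = 8.5.

5, 1, 3, 5, 2, 5, 8.5, 7, 8.5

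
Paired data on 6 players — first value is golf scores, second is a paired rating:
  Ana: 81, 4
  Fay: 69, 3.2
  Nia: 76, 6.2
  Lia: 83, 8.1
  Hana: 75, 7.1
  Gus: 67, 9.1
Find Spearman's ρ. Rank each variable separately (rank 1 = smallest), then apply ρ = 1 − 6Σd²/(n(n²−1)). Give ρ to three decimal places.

-0.086

Ranks of variable 1: 5, 2, 4, 6, 3, 1
Ranks of variable 2: 2, 1, 3, 5, 4, 6
d = r₁ − r₂: 3, 1, 1, 1, -1, -5
d²: 9, 1, 1, 1, 1, 25; Σd² = 38
ρ = 1 − 6·38/(6·35) = 1 − 228/210 = -0.086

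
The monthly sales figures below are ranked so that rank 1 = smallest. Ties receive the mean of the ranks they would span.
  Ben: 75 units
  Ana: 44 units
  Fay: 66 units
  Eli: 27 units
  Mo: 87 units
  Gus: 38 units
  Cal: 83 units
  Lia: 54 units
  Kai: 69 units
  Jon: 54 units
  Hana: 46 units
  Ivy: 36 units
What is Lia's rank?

6.5

Sorted (ascending): 27, 36, 38, 44, 46, 54, 54, 66, 69, 75, 83, 87
The 2 values of 54 occupy positions 6–7 → average rank (6+7)/2 = 6.5.
Lia has value 54 units → rank 6.5.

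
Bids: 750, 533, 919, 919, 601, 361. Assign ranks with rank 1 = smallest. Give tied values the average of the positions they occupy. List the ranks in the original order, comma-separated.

Sorted (ascending): 361, 533, 601, 750, 919, 919
The 2 values of 919 occupy positions 5–6 → average rank (5+6)/2 = 5.5.

4, 2, 5.5, 5.5, 3, 1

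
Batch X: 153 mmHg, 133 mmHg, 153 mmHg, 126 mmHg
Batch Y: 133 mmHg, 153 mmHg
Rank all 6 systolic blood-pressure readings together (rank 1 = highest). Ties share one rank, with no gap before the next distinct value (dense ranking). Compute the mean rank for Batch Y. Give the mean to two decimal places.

Sorted (descending): 153, 153, 153, 133, 133, 126
The 3 values of 153 share dense rank 1.
The 2 values of 133 share dense rank 2.
Remaining distinct values take the next consecutive integers.
Batch Y values → pooled ranks: 133→2, 153→1
Mean rank = (2 + 1) / 2 = 1.50

1.50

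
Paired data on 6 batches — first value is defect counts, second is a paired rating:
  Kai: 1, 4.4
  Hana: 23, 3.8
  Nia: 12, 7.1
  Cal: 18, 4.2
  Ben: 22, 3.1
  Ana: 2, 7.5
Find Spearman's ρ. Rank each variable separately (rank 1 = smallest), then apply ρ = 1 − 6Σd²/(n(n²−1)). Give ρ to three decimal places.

-0.771

Ranks of variable 1: 1, 6, 3, 4, 5, 2
Ranks of variable 2: 4, 2, 5, 3, 1, 6
d = r₁ − r₂: -3, 4, -2, 1, 4, -4
d²: 9, 16, 4, 1, 16, 16; Σd² = 62
ρ = 1 − 6·62/(6·35) = 1 − 372/210 = -0.771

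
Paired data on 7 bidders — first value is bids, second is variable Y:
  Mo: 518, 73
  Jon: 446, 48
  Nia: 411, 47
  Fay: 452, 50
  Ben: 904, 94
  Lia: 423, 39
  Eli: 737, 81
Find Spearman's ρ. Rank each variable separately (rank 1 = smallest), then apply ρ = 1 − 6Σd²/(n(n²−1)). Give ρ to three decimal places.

Ranks of variable 1: 5, 3, 1, 4, 7, 2, 6
Ranks of variable 2: 5, 3, 2, 4, 7, 1, 6
d = r₁ − r₂: 0, 0, -1, 0, 0, 1, 0
d²: 0, 0, 1, 0, 0, 1, 0; Σd² = 2
ρ = 1 − 6·2/(7·48) = 1 − 12/336 = 0.964

0.964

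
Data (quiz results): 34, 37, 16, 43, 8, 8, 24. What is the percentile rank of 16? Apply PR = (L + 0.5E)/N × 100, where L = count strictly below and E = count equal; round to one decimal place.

35.7

N = 7.
Strictly below 16: 2. Equal to 16: 1.
PR = (2 + 0.5·1)/7 × 100 = 35.7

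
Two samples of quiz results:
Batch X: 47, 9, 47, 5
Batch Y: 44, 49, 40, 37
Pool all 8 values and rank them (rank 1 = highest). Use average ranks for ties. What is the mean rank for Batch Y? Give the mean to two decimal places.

4.00

Sorted (descending): 49, 47, 47, 44, 40, 37, 9, 5
The 2 values of 47 occupy positions 2–3 → average rank (2+3)/2 = 2.5.
Batch Y values → pooled ranks: 44→4, 49→1, 40→5, 37→6
Mean rank = (4 + 1 + 5 + 6) / 4 = 4.00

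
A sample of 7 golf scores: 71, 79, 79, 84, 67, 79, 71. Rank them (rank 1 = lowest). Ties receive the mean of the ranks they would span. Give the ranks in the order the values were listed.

Sorted (ascending): 67, 71, 71, 79, 79, 79, 84
The 2 values of 71 occupy positions 2–3 → average rank (2+3)/2 = 2.5.
The 3 values of 79 occupy positions 4–6 → average rank 5.

2.5, 5, 5, 7, 1, 5, 2.5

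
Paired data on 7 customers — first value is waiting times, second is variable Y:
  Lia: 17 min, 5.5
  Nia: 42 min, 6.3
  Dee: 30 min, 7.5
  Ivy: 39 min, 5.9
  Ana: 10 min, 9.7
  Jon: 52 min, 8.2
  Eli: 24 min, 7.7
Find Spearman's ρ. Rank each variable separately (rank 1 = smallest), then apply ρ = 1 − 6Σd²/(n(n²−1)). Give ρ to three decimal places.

Ranks of variable 1: 2, 6, 4, 5, 1, 7, 3
Ranks of variable 2: 1, 3, 4, 2, 7, 6, 5
d = r₁ − r₂: 1, 3, 0, 3, -6, 1, -2
d²: 1, 9, 0, 9, 36, 1, 4; Σd² = 60
ρ = 1 − 6·60/(7·48) = 1 − 360/336 = -0.071

-0.071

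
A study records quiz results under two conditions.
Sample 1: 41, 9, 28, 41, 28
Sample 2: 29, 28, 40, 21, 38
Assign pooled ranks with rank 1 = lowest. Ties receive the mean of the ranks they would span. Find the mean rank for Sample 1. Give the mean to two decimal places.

Sorted (ascending): 9, 21, 28, 28, 28, 29, 38, 40, 41, 41
The 3 values of 28 occupy positions 3–5 → average rank 4.
The 2 values of 41 occupy positions 9–10 → average rank (9+10)/2 = 9.5.
Sample 1 values → pooled ranks: 41→9.5, 9→1, 28→4, 41→9.5, 28→4
Mean rank = (9.5 + 1 + 4 + 9.5 + 4) / 5 = 5.60

5.60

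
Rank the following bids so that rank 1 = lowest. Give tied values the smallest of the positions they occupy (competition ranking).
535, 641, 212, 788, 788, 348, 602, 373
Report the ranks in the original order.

4, 6, 1, 7, 7, 2, 5, 3

Sorted (ascending): 212, 348, 373, 535, 602, 641, 788, 788
The 2 values of 788 occupy positions 7–8 → each gets rank 7.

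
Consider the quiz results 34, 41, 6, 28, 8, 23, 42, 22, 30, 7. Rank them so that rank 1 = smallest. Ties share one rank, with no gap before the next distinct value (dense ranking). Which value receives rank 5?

23

Sorted (ascending): 6, 7, 8, 22, 23, 28, 30, 34, 41, 42
No ties — each value takes its position as its rank.
Rank 5 → value 23.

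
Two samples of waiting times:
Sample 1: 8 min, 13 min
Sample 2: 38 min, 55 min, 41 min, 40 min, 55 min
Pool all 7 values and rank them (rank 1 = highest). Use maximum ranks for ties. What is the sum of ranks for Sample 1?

Sorted (descending): 55, 55, 41, 40, 38, 13, 8
The 2 values of 55 occupy positions 1–2 → each gets rank 2.
Sample 1 values → pooled ranks: 8→7, 13→6
Rank sum = 7 + 6 = 13

13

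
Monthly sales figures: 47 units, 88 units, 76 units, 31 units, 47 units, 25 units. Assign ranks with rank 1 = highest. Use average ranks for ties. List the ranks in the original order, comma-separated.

Sorted (descending): 88, 76, 47, 47, 31, 25
The 2 values of 47 occupy positions 3–4 → average rank (3+4)/2 = 3.5.

3.5, 1, 2, 5, 3.5, 6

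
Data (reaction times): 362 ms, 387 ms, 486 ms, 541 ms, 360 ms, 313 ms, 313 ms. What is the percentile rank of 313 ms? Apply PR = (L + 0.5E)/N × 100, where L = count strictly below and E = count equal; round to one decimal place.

14.3

N = 7.
Strictly below 313: 0. Equal to 313: 2.
PR = (0 + 0.5·2)/7 × 100 = 14.3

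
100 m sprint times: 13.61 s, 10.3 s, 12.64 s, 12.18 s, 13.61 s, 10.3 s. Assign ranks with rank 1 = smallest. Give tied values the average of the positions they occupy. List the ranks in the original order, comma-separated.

5.5, 1.5, 4, 3, 5.5, 1.5

Sorted (ascending): 10.3, 10.3, 12.18, 12.64, 13.61, 13.61
The 2 values of 10.3 occupy positions 1–2 → average rank (1+2)/2 = 1.5.
The 2 values of 13.61 occupy positions 5–6 → average rank (5+6)/2 = 5.5.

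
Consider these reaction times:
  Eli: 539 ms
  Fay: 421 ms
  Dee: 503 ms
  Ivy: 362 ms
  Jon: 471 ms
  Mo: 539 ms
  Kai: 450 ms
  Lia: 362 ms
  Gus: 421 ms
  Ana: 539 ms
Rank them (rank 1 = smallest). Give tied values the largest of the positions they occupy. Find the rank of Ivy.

2

Sorted (ascending): 362, 362, 421, 421, 450, 471, 503, 539, 539, 539
The 2 values of 362 occupy positions 1–2 → each gets rank 2.
The 2 values of 421 occupy positions 3–4 → each gets rank 4.
The 3 values of 539 occupy positions 8–10 → each gets rank 10.
Ivy has value 362 ms → rank 2.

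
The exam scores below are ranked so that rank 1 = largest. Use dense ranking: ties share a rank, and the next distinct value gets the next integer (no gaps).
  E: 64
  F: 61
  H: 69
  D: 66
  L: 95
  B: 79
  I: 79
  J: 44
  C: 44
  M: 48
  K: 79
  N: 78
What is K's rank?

Sorted (descending): 95, 79, 79, 79, 78, 69, 66, 64, 61, 48, 44, 44
The 3 values of 79 share dense rank 2.
The 2 values of 44 share dense rank 9.
Remaining distinct values take the next consecutive integers.
K has value 79 → rank 2.

2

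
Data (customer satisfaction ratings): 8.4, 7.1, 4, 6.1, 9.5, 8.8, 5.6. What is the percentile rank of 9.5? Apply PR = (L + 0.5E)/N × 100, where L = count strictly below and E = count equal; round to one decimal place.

92.9

N = 7.
Strictly below 9.5: 6. Equal to 9.5: 1.
PR = (6 + 0.5·1)/7 × 100 = 92.9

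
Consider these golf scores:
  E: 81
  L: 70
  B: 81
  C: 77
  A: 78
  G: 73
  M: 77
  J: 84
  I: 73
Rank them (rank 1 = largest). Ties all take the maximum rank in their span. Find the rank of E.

3

Sorted (descending): 84, 81, 81, 78, 77, 77, 73, 73, 70
The 2 values of 81 occupy positions 2–3 → each gets rank 3.
The 2 values of 77 occupy positions 5–6 → each gets rank 6.
The 2 values of 73 occupy positions 7–8 → each gets rank 8.
E has value 81 → rank 3.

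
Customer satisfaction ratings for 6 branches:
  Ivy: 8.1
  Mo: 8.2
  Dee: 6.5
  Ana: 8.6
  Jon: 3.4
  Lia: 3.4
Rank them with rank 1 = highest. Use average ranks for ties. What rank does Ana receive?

1

Sorted (descending): 8.6, 8.2, 8.1, 6.5, 3.4, 3.4
The 2 values of 3.4 occupy positions 5–6 → average rank (5+6)/2 = 5.5.
Ana has value 8.6 → rank 1.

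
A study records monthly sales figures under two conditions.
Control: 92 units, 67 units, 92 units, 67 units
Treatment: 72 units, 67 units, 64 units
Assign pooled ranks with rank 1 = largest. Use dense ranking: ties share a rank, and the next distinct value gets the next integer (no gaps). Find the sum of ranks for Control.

Sorted (descending): 92, 92, 72, 67, 67, 67, 64
The 2 values of 92 share dense rank 1.
The 3 values of 67 share dense rank 3.
Remaining distinct values take the next consecutive integers.
Control values → pooled ranks: 92→1, 67→3, 92→1, 67→3
Rank sum = 1 + 3 + 1 + 3 = 8

8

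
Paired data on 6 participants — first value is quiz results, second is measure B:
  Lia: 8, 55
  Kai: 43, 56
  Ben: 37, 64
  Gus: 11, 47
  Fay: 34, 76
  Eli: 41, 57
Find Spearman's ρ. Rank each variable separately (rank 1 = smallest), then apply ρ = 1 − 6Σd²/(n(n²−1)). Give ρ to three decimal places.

Ranks of variable 1: 1, 6, 4, 2, 3, 5
Ranks of variable 2: 2, 3, 5, 1, 6, 4
d = r₁ − r₂: -1, 3, -1, 1, -3, 1
d²: 1, 9, 1, 1, 9, 1; Σd² = 22
ρ = 1 − 6·22/(6·35) = 1 − 132/210 = 0.371

0.371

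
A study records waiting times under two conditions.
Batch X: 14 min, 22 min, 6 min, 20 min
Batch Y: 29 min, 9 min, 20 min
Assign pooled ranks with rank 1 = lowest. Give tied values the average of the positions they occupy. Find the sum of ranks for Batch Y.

Sorted (ascending): 6, 9, 14, 20, 20, 22, 29
The 2 values of 20 occupy positions 4–5 → average rank (4+5)/2 = 4.5.
Batch Y values → pooled ranks: 29→7, 9→2, 20→4.5
Rank sum = 7 + 2 + 4.5 = 13.5

13.5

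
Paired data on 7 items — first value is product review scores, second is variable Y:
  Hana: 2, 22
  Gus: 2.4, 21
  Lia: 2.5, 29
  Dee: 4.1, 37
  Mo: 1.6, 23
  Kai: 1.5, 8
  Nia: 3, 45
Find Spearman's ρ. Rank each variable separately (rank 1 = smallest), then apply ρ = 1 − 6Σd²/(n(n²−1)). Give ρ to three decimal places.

Ranks of variable 1: 3, 4, 5, 7, 2, 1, 6
Ranks of variable 2: 3, 2, 5, 6, 4, 1, 7
d = r₁ − r₂: 0, 2, 0, 1, -2, 0, -1
d²: 0, 4, 0, 1, 4, 0, 1; Σd² = 10
ρ = 1 − 6·10/(7·48) = 1 − 60/336 = 0.821

0.821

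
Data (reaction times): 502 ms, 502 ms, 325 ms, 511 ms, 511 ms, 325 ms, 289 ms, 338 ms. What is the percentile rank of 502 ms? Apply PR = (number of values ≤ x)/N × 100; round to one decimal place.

75.0

N = 8.
Strictly below 502: 4. Equal to 502: 2.
PR = 6/8 × 100 = 75.0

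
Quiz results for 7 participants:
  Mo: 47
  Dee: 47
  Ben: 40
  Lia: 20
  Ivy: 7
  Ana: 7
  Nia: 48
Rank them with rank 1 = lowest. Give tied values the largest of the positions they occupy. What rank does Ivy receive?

Sorted (ascending): 7, 7, 20, 40, 47, 47, 48
The 2 values of 7 occupy positions 1–2 → each gets rank 2.
The 2 values of 47 occupy positions 5–6 → each gets rank 6.
Ivy has value 7 → rank 2.

2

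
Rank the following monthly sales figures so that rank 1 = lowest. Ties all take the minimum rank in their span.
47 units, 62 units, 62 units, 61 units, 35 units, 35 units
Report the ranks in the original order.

Sorted (ascending): 35, 35, 47, 61, 62, 62
The 2 values of 35 occupy positions 1–2 → each gets rank 1.
The 2 values of 62 occupy positions 5–6 → each gets rank 5.

3, 5, 5, 4, 1, 1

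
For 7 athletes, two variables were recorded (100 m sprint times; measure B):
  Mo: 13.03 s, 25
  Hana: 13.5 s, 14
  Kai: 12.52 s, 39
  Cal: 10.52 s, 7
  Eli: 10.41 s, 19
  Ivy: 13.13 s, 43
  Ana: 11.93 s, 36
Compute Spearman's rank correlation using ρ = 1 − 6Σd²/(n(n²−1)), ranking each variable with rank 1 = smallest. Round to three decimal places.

0.286

Ranks of variable 1: 5, 7, 4, 2, 1, 6, 3
Ranks of variable 2: 4, 2, 6, 1, 3, 7, 5
d = r₁ − r₂: 1, 5, -2, 1, -2, -1, -2
d²: 1, 25, 4, 1, 4, 1, 4; Σd² = 40
ρ = 1 − 6·40/(7·48) = 1 − 240/336 = 0.286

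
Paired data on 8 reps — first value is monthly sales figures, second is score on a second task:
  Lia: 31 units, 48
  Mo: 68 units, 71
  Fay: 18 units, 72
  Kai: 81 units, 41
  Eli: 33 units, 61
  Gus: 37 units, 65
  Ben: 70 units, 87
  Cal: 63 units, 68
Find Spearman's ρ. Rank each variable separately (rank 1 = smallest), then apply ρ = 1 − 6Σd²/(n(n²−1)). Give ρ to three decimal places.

-0.024

Ranks of variable 1: 2, 6, 1, 8, 3, 4, 7, 5
Ranks of variable 2: 2, 6, 7, 1, 3, 4, 8, 5
d = r₁ − r₂: 0, 0, -6, 7, 0, 0, -1, 0
d²: 0, 0, 36, 49, 0, 0, 1, 0; Σd² = 86
ρ = 1 − 6·86/(8·63) = 1 − 516/504 = -0.024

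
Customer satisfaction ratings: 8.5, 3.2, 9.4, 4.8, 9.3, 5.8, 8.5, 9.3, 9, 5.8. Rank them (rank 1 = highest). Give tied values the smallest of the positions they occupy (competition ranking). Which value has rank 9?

Sorted (descending): 9.4, 9.3, 9.3, 9, 8.5, 8.5, 5.8, 5.8, 4.8, 3.2
The 2 values of 9.3 occupy positions 2–3 → each gets rank 2.
The 2 values of 8.5 occupy positions 5–6 → each gets rank 5.
The 2 values of 5.8 occupy positions 7–8 → each gets rank 7.
Rank 9 → value 4.8.

4.8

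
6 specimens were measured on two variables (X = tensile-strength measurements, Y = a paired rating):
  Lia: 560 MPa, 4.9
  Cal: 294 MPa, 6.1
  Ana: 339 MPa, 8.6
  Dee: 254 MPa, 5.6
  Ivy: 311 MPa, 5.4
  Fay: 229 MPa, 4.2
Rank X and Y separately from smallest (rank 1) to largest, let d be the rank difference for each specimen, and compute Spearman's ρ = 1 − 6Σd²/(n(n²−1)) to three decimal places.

0.257

Ranks of variable 1: 6, 3, 5, 2, 4, 1
Ranks of variable 2: 2, 5, 6, 4, 3, 1
d = r₁ − r₂: 4, -2, -1, -2, 1, 0
d²: 16, 4, 1, 4, 1, 0; Σd² = 26
ρ = 1 − 6·26/(6·35) = 1 − 156/210 = 0.257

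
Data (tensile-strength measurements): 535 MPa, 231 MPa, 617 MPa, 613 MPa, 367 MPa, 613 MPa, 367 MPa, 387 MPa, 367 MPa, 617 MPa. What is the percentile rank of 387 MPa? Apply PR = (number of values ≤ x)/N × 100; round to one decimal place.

50.0

N = 10.
Strictly below 387: 4. Equal to 387: 1.
PR = 5/10 × 100 = 50.0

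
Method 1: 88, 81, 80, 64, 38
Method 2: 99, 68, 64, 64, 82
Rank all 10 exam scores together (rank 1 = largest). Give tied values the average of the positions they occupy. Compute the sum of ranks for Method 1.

29

Sorted (descending): 99, 88, 82, 81, 80, 68, 64, 64, 64, 38
The 3 values of 64 occupy positions 7–9 → average rank 8.
Method 1 values → pooled ranks: 88→2, 81→4, 80→5, 64→8, 38→10
Rank sum = 2 + 4 + 5 + 8 + 10 = 29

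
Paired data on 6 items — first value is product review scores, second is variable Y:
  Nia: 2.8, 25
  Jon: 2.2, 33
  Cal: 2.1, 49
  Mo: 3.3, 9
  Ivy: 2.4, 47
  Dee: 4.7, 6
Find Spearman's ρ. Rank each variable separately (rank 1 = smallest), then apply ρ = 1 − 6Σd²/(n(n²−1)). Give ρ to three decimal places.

Ranks of variable 1: 4, 2, 1, 5, 3, 6
Ranks of variable 2: 3, 4, 6, 2, 5, 1
d = r₁ − r₂: 1, -2, -5, 3, -2, 5
d²: 1, 4, 25, 9, 4, 25; Σd² = 68
ρ = 1 − 6·68/(6·35) = 1 − 408/210 = -0.943

-0.943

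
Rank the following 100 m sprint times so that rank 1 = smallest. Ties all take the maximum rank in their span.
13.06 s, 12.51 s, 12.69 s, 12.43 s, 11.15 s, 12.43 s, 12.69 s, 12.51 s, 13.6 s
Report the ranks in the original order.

Sorted (ascending): 11.15, 12.43, 12.43, 12.51, 12.51, 12.69, 12.69, 13.06, 13.6
The 2 values of 12.43 occupy positions 2–3 → each gets rank 3.
The 2 values of 12.51 occupy positions 4–5 → each gets rank 5.
The 2 values of 12.69 occupy positions 6–7 → each gets rank 7.

8, 5, 7, 3, 1, 3, 7, 5, 9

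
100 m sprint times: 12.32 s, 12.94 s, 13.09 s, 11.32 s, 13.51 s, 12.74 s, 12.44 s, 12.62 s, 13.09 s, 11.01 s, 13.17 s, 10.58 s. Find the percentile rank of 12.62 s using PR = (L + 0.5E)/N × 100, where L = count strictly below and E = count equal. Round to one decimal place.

45.8

N = 12.
Strictly below 12.62: 5. Equal to 12.62: 1.
PR = (5 + 0.5·1)/12 × 100 = 45.8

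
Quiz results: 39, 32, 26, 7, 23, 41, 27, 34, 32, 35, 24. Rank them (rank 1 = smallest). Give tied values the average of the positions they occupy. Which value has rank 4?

Sorted (ascending): 7, 23, 24, 26, 27, 32, 32, 34, 35, 39, 41
The 2 values of 32 occupy positions 6–7 → average rank (6+7)/2 = 6.5.
Rank 4 → value 26.

26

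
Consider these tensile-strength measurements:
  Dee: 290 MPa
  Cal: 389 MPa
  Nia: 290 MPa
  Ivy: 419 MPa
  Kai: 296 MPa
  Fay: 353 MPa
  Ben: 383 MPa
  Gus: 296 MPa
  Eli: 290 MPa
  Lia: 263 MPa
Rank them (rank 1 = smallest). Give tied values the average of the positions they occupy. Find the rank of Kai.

5.5

Sorted (ascending): 263, 290, 290, 290, 296, 296, 353, 383, 389, 419
The 3 values of 290 occupy positions 2–4 → average rank 3.
The 2 values of 296 occupy positions 5–6 → average rank (5+6)/2 = 5.5.
Kai has value 296 MPa → rank 5.5.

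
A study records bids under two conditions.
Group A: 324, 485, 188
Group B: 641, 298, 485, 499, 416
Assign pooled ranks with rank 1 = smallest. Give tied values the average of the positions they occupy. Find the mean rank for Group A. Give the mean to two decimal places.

3.17

Sorted (ascending): 188, 298, 324, 416, 485, 485, 499, 641
The 2 values of 485 occupy positions 5–6 → average rank (5+6)/2 = 5.5.
Group A values → pooled ranks: 324→3, 485→5.5, 188→1
Mean rank = (3 + 5.5 + 1) / 3 = 3.17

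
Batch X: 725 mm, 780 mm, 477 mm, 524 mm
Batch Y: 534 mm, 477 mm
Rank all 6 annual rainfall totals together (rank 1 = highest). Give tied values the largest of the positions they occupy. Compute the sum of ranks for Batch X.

13

Sorted (descending): 780, 725, 534, 524, 477, 477
The 2 values of 477 occupy positions 5–6 → each gets rank 6.
Batch X values → pooled ranks: 725→2, 780→1, 477→6, 524→4
Rank sum = 2 + 1 + 6 + 4 = 13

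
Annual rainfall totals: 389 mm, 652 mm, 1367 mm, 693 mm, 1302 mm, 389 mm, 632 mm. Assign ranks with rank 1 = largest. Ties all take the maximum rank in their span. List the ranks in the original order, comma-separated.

7, 4, 1, 3, 2, 7, 5

Sorted (descending): 1367, 1302, 693, 652, 632, 389, 389
The 2 values of 389 occupy positions 6–7 → each gets rank 7.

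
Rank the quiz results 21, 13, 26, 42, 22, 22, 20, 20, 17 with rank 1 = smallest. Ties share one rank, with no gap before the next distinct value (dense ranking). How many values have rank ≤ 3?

Sorted (ascending): 13, 17, 20, 20, 21, 22, 22, 26, 42
The 2 values of 20 share dense rank 3.
The 2 values of 22 share dense rank 5.
Remaining distinct values take the next consecutive integers.
Ranks ≤ 3: {1, 2, 3, 3} → 4 values.

4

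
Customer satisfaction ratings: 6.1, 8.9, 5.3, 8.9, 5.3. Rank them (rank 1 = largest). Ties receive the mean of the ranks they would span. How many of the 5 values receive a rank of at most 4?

Sorted (descending): 8.9, 8.9, 6.1, 5.3, 5.3
The 2 values of 8.9 occupy positions 1–2 → average rank (1+2)/2 = 1.5.
The 2 values of 5.3 occupy positions 4–5 → average rank (4+5)/2 = 4.5.
Ranks ≤ 4: {1.5, 1.5, 3} → 3 values.

3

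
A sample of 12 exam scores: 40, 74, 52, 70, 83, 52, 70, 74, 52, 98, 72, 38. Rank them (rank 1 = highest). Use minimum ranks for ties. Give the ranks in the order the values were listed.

Sorted (descending): 98, 83, 74, 74, 72, 70, 70, 52, 52, 52, 40, 38
The 2 values of 74 occupy positions 3–4 → each gets rank 3.
The 2 values of 70 occupy positions 6–7 → each gets rank 6.
The 3 values of 52 occupy positions 8–10 → each gets rank 8.

11, 3, 8, 6, 2, 8, 6, 3, 8, 1, 5, 12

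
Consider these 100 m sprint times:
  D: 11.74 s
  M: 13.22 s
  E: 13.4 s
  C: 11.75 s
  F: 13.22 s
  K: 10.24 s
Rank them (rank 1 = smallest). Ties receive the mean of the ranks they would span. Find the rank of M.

Sorted (ascending): 10.24, 11.74, 11.75, 13.22, 13.22, 13.4
The 2 values of 13.22 occupy positions 4–5 → average rank (4+5)/2 = 4.5.
M has value 13.22 s → rank 4.5.

4.5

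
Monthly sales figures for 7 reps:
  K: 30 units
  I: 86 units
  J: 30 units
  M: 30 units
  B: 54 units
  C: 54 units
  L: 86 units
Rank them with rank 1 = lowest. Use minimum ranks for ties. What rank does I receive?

Sorted (ascending): 30, 30, 30, 54, 54, 86, 86
The 3 values of 30 occupy positions 1–3 → each gets rank 1.
The 2 values of 54 occupy positions 4–5 → each gets rank 4.
The 2 values of 86 occupy positions 6–7 → each gets rank 6.
I has value 86 units → rank 6.

6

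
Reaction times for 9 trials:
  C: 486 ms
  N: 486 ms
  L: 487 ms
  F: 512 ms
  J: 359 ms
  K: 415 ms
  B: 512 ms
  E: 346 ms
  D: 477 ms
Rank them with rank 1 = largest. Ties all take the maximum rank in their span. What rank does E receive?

Sorted (descending): 512, 512, 487, 486, 486, 477, 415, 359, 346
The 2 values of 512 occupy positions 1–2 → each gets rank 2.
The 2 values of 486 occupy positions 4–5 → each gets rank 5.
E has value 346 ms → rank 9.

9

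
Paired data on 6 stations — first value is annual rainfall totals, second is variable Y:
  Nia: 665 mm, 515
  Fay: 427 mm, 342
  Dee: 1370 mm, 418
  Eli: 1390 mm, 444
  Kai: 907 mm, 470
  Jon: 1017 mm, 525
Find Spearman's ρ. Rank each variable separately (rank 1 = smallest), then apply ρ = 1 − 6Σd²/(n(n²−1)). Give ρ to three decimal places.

Ranks of variable 1: 2, 1, 5, 6, 3, 4
Ranks of variable 2: 5, 1, 2, 3, 4, 6
d = r₁ − r₂: -3, 0, 3, 3, -1, -2
d²: 9, 0, 9, 9, 1, 4; Σd² = 32
ρ = 1 − 6·32/(6·35) = 1 − 192/210 = 0.086

0.086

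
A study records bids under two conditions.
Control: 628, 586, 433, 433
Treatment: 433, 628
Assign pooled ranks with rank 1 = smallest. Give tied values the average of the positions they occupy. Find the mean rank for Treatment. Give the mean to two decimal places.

Sorted (ascending): 433, 433, 433, 586, 628, 628
The 3 values of 433 occupy positions 1–3 → average rank 2.
The 2 values of 628 occupy positions 5–6 → average rank (5+6)/2 = 5.5.
Treatment values → pooled ranks: 433→2, 628→5.5
Mean rank = (2 + 5.5) / 2 = 3.75

3.75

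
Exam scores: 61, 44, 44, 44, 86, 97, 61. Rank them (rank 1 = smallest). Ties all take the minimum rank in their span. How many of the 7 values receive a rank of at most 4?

Sorted (ascending): 44, 44, 44, 61, 61, 86, 97
The 3 values of 44 occupy positions 1–3 → each gets rank 1.
The 2 values of 61 occupy positions 4–5 → each gets rank 4.
Ranks ≤ 4: {1, 1, 1, 4, 4} → 5 values.

5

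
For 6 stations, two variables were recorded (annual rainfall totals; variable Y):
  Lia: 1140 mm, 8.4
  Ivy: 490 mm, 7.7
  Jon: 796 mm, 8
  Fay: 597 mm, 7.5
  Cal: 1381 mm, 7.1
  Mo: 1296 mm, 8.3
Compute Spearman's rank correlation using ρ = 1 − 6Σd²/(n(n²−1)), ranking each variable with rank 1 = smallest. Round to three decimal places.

Ranks of variable 1: 4, 1, 3, 2, 6, 5
Ranks of variable 2: 6, 3, 4, 2, 1, 5
d = r₁ − r₂: -2, -2, -1, 0, 5, 0
d²: 4, 4, 1, 0, 25, 0; Σd² = 34
ρ = 1 − 6·34/(6·35) = 1 − 204/210 = 0.029

0.029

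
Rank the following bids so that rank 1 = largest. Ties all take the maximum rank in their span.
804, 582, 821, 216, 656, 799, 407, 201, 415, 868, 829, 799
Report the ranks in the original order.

Sorted (descending): 868, 829, 821, 804, 799, 799, 656, 582, 415, 407, 216, 201
The 2 values of 799 occupy positions 5–6 → each gets rank 6.

4, 8, 3, 11, 7, 6, 10, 12, 9, 1, 2, 6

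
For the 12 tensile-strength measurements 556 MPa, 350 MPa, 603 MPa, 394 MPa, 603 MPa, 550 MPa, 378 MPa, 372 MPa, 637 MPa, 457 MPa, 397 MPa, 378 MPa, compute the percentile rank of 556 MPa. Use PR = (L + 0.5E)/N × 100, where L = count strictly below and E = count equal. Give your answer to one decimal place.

70.8

N = 12.
Strictly below 556: 8. Equal to 556: 1.
PR = (8 + 0.5·1)/12 × 100 = 70.8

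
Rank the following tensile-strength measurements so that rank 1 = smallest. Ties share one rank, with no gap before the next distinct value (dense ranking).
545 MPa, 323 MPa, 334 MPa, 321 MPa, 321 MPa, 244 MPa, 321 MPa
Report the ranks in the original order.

5, 3, 4, 2, 2, 1, 2

Sorted (ascending): 244, 321, 321, 321, 323, 334, 545
The 3 values of 321 share dense rank 2.
Remaining distinct values take the next consecutive integers.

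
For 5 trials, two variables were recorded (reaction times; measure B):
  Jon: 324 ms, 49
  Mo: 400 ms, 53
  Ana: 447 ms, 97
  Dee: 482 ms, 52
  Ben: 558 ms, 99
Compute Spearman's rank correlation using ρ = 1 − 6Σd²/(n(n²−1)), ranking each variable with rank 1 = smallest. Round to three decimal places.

Ranks of variable 1: 1, 2, 3, 4, 5
Ranks of variable 2: 1, 3, 4, 2, 5
d = r₁ − r₂: 0, -1, -1, 2, 0
d²: 0, 1, 1, 4, 0; Σd² = 6
ρ = 1 − 6·6/(5·24) = 1 − 36/120 = 0.700

0.700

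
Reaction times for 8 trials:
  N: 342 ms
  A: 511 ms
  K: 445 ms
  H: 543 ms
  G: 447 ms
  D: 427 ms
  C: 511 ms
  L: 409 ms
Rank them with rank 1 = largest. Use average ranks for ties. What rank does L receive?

Sorted (descending): 543, 511, 511, 447, 445, 427, 409, 342
The 2 values of 511 occupy positions 2–3 → average rank (2+3)/2 = 2.5.
L has value 409 ms → rank 7.

7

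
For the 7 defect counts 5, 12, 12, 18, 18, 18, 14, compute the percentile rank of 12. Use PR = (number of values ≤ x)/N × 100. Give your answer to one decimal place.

42.9

N = 7.
Strictly below 12: 1. Equal to 12: 2.
PR = 3/7 × 100 = 42.9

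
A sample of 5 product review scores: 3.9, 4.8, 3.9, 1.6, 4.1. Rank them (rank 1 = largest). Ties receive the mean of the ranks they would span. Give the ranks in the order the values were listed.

3.5, 1, 3.5, 5, 2

Sorted (descending): 4.8, 4.1, 3.9, 3.9, 1.6
The 2 values of 3.9 occupy positions 3–4 → average rank (3+4)/2 = 3.5.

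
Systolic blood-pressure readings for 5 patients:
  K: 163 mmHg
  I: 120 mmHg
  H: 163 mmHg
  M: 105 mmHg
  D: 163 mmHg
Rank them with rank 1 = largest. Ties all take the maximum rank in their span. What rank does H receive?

3

Sorted (descending): 163, 163, 163, 120, 105
The 3 values of 163 occupy positions 1–3 → each gets rank 3.
H has value 163 mmHg → rank 3.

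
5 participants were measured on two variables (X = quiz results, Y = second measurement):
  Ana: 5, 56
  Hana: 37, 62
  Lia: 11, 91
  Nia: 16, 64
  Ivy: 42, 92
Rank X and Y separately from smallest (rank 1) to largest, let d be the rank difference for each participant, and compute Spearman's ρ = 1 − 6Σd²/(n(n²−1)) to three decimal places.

0.600

Ranks of variable 1: 1, 4, 2, 3, 5
Ranks of variable 2: 1, 2, 4, 3, 5
d = r₁ − r₂: 0, 2, -2, 0, 0
d²: 0, 4, 4, 0, 0; Σd² = 8
ρ = 1 − 6·8/(5·24) = 1 − 48/120 = 0.600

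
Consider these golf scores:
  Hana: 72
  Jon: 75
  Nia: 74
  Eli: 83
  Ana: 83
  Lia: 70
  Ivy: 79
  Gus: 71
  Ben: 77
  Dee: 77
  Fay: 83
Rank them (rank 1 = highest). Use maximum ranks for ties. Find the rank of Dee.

6

Sorted (descending): 83, 83, 83, 79, 77, 77, 75, 74, 72, 71, 70
The 3 values of 83 occupy positions 1–3 → each gets rank 3.
The 2 values of 77 occupy positions 5–6 → each gets rank 6.
Dee has value 77 → rank 6.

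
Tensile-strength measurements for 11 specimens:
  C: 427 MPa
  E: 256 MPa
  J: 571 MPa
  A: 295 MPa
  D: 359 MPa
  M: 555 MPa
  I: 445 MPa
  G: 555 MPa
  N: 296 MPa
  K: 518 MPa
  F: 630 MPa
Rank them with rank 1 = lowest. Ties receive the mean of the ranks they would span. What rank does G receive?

Sorted (ascending): 256, 295, 296, 359, 427, 445, 518, 555, 555, 571, 630
The 2 values of 555 occupy positions 8–9 → average rank (8+9)/2 = 8.5.
G has value 555 MPa → rank 8.5.

8.5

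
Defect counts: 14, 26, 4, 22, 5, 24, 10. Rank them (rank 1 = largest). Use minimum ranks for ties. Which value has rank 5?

10

Sorted (descending): 26, 24, 22, 14, 10, 5, 4
No ties — each value takes its position as its rank.
Rank 5 → value 10.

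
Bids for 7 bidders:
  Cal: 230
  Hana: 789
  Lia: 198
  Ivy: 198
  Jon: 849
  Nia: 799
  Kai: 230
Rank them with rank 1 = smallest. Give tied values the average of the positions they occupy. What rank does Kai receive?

3.5

Sorted (ascending): 198, 198, 230, 230, 789, 799, 849
The 2 values of 198 occupy positions 1–2 → average rank (1+2)/2 = 1.5.
The 2 values of 230 occupy positions 3–4 → average rank (3+4)/2 = 3.5.
Kai has value 230 → rank 3.5.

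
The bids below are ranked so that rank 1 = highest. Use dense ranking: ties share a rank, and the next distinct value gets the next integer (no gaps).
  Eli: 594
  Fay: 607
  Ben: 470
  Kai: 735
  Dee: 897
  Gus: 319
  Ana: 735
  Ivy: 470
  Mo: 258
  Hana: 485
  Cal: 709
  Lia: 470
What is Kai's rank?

Sorted (descending): 897, 735, 735, 709, 607, 594, 485, 470, 470, 470, 319, 258
The 2 values of 735 share dense rank 2.
The 3 values of 470 share dense rank 7.
Remaining distinct values take the next consecutive integers.
Kai has value 735 → rank 2.

2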